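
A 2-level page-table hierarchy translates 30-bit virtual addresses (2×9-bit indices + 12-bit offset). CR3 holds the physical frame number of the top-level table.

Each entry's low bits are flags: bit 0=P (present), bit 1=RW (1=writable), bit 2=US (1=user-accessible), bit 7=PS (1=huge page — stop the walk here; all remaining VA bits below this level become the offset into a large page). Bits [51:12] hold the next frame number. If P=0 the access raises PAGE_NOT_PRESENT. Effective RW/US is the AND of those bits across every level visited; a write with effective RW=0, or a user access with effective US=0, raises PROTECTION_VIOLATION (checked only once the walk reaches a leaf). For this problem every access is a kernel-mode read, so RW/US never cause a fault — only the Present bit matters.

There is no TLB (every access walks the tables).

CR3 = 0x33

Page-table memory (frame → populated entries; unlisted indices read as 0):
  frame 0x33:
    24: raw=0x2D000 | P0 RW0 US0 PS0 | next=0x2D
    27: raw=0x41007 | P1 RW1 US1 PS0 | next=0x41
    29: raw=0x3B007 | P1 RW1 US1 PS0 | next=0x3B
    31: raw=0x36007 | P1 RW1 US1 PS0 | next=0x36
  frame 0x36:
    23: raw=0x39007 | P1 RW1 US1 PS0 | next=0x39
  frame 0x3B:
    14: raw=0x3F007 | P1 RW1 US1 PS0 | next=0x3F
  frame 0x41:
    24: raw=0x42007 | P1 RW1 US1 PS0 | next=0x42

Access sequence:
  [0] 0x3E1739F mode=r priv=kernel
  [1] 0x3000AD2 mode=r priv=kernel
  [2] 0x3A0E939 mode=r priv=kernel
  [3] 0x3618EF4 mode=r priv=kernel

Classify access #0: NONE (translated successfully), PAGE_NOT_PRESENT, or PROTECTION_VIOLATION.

Trace:
#0 VA=0x3E1739F (r,kernel):
  L0: frame=0x33 idx=31 entry=0x36007 [P=1 RW=1 US=1 PS=0]
  L1: frame=0x36 idx=23 entry=0x39007 [P=1 RW=1 US=1 PS=0]
  → PA=0x3939F  (2 entries read)
#1 VA=0x3000AD2 (r,kernel):
  L0: frame=0x33 idx=24 entry=0x2D000 [P=0 RW=0 US=0 PS=0]
  ✗ PAGE_NOT_PRESENT  [1 reads]
#2 VA=0x3A0E939 (r,kernel):
  L0: frame=0x33 idx=29 entry=0x3B007 [P=1 RW=1 US=1 PS=0]
  L1: frame=0x3B idx=14 entry=0x3F007 [P=1 RW=1 US=1 PS=0]
  → PA=0x3F939  (2 entries read)
#3 VA=0x3618EF4 (r,kernel):
  L0: frame=0x33 idx=27 entry=0x41007 [P=1 RW=1 US=1 PS=0]
  L1: frame=0x41 idx=24 entry=0x42007 [P=1 RW=1 US=1 PS=0]
  → PA=0x42EF4  (2 entries read)

Access #0 fault: NONE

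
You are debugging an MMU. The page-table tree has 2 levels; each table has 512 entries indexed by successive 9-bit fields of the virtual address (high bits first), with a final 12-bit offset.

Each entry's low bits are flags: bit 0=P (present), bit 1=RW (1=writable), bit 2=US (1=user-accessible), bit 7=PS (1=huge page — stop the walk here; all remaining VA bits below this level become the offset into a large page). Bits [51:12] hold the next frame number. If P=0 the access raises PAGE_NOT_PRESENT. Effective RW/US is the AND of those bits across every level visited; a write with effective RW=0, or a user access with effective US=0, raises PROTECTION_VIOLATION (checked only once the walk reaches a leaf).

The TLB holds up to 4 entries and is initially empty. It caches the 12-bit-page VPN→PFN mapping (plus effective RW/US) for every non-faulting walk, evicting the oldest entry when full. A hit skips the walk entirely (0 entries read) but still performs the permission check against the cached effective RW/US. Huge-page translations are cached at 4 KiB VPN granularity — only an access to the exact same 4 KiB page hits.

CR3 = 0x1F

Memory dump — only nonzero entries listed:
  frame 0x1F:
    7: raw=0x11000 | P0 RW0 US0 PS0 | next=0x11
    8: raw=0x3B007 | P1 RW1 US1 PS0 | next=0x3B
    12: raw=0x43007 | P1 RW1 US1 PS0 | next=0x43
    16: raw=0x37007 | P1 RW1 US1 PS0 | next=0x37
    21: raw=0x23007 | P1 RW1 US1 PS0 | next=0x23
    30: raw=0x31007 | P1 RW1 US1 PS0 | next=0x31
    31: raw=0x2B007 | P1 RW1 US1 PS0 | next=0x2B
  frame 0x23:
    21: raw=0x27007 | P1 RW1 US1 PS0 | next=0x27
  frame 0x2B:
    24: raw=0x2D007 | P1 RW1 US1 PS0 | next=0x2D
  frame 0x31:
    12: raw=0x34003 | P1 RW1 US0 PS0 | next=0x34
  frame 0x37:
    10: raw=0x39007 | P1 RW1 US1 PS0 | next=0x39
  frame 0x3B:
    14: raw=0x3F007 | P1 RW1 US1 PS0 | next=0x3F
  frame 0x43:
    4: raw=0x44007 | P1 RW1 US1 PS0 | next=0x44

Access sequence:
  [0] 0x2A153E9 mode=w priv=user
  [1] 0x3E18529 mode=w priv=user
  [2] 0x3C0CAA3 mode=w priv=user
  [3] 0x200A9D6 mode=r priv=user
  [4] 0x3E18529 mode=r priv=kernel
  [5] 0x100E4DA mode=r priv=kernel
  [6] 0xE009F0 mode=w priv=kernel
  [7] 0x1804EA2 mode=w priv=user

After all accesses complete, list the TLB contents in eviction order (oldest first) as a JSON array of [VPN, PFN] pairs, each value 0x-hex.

Trace:
#0 VA=0x2A153E9 (w,user):
  L0 @0x1F[21] → 0x23007  P=1,RW=1,US=1,PS=0
  L1 @0x23[21] → 0x27007  P=1,RW=1,US=1,PS=0
  ✓ 0x273E9  — 2 lookups
#1 VA=0x3E18529 (w,user):
  L0 @0x1F[31] → 0x2B007  P=1,RW=1,US=1,PS=0
  L1 @0x2B[24] → 0x2D007  P=1,RW=1,US=1,PS=0
  ✓ 0x2D529  — 2 lookups
#2 VA=0x3C0CAA3 (w,user):
  L0 @0x1F[30] → 0x31007  P=1,RW=1,US=1,PS=0
  L1 @0x31[12] → 0x34003  P=1,RW=1,US=0,PS=0
  → PROTECTION_VIOLATION  (2 entries read)
#3 VA=0x200A9D6 (r,user):
  L0 @0x1F[16] → 0x37007  P=1,RW=1,US=1,PS=0
  L1 @0x37[10] → 0x39007  P=1,RW=1,US=1,PS=0
  ✓ 0x399D6  — 2 lookups
#4 VA=0x3E18529 (r,kernel):
  TLB hit vpn=0x3E18 → PA=0x2D529
#5 VA=0x100E4DA (r,kernel):
  L0 @0x1F[8] → 0x3B007  P=1,RW=1,US=1,PS=0
  L1 @0x3B[14] → 0x3F007  P=1,RW=1,US=1,PS=0
  ✓ 0x3F4DA  — 2 lookups
#6 VA=0xE009F0 (w,kernel):
  L0 @0x1F[7] → 0x11000  P=0,RW=0,US=0,PS=0
  → PAGE_NOT_PRESENT  (1 entries read)
#7 VA=0x1804EA2 (w,user):
  L0 @0x1F[12] → 0x43007  P=1,RW=1,US=1,PS=0
  L1 @0x43[4] → 0x44007  P=1,RW=1,US=1,PS=0
  ✓ 0x44EA2  — 2 lookups

TLB: [["0x3E18", "0x2D"], ["0x200A", "0x39"], ["0x100E", "0x3F"], ["0x1804", "0x44"]]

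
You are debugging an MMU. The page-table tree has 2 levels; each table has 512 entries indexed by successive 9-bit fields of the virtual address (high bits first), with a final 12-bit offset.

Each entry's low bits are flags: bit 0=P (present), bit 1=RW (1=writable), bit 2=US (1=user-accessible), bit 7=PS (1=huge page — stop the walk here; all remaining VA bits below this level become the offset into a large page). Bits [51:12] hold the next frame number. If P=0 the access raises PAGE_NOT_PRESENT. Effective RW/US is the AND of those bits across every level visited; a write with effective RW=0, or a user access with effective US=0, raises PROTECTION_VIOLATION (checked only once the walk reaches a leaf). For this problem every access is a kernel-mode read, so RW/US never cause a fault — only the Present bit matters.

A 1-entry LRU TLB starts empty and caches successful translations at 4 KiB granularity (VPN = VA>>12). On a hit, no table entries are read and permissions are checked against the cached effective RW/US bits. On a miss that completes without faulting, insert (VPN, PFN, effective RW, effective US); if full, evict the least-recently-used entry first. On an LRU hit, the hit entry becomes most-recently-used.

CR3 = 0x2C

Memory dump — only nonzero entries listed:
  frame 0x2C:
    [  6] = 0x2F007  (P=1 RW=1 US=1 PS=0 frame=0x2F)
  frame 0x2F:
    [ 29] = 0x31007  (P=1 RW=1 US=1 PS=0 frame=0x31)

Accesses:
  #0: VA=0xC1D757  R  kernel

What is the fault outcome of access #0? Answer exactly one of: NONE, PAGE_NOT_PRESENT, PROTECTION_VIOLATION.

Per-access translation:
#0 VA=0xC1D757 (r,kernel):
  L0 @0x2C[6] → 0x2F007  P=1,RW=1,US=1,PS=0
  L1 @0x2F[29] → 0x31007  P=1,RW=1,US=1,PS=0
  ⇒ phys 0x31757  [2 reads]

Access #0 fault: NONE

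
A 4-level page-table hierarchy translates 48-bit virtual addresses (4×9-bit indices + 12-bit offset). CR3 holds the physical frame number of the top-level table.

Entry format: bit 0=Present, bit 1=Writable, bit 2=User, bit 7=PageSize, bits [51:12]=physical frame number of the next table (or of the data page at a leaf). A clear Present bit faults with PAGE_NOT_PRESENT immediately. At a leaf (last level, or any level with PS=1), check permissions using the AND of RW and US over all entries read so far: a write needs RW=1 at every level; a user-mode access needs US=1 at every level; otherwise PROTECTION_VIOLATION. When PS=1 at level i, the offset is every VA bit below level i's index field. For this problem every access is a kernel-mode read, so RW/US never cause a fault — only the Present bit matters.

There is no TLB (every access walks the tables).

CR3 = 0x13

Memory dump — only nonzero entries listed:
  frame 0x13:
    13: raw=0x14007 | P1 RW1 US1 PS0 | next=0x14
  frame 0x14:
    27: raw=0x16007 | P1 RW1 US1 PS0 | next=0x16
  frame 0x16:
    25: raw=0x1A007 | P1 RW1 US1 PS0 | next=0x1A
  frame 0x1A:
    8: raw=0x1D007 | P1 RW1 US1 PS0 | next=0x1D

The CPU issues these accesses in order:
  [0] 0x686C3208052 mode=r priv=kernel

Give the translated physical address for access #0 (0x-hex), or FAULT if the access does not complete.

Walk each access:
#0 VA=0x686C3208052 (r,kernel):
  lvl0: tbl 0x13, slot 13 ⇒ 0x14007 (P1/RW1/US1/PS0)
  lvl1: tbl 0x14, slot 27 ⇒ 0x16007 (P1/RW1/US1/PS0)
  lvl2: tbl 0x16, slot 25 ⇒ 0x1A007 (P1/RW1/US1/PS0)
  lvl3: tbl 0x1A, slot 8 ⇒ 0x1D007 (P1/RW1/US1/PS0)
  → PA=0x1D052  (4 entries read)

Access #0 PA: 0x1D052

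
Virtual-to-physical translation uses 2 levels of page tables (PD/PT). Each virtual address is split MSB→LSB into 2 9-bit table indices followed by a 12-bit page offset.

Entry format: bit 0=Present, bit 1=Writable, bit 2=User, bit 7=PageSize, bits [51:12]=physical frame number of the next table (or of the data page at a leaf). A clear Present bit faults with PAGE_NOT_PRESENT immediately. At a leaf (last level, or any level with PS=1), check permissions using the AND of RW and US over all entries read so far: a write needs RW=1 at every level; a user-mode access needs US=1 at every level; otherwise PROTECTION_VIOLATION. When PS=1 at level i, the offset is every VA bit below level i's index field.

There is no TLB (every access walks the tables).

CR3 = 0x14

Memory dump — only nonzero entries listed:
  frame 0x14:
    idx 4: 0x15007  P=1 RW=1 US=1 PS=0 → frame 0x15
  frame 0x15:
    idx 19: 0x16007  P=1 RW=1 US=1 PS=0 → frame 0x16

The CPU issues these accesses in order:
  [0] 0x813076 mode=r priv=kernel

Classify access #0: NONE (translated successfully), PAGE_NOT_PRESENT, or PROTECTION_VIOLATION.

Trace:
#0 VA=0x813076 (r,kernel):
  L0 @0x14[4] → 0x15007  P=1,RW=1,US=1,PS=0
  L1 @0x15[19] → 0x16007  P=1,RW=1,US=1,PS=0
  ✓ 0x16076  — 2 lookups

Access #0 fault: NONE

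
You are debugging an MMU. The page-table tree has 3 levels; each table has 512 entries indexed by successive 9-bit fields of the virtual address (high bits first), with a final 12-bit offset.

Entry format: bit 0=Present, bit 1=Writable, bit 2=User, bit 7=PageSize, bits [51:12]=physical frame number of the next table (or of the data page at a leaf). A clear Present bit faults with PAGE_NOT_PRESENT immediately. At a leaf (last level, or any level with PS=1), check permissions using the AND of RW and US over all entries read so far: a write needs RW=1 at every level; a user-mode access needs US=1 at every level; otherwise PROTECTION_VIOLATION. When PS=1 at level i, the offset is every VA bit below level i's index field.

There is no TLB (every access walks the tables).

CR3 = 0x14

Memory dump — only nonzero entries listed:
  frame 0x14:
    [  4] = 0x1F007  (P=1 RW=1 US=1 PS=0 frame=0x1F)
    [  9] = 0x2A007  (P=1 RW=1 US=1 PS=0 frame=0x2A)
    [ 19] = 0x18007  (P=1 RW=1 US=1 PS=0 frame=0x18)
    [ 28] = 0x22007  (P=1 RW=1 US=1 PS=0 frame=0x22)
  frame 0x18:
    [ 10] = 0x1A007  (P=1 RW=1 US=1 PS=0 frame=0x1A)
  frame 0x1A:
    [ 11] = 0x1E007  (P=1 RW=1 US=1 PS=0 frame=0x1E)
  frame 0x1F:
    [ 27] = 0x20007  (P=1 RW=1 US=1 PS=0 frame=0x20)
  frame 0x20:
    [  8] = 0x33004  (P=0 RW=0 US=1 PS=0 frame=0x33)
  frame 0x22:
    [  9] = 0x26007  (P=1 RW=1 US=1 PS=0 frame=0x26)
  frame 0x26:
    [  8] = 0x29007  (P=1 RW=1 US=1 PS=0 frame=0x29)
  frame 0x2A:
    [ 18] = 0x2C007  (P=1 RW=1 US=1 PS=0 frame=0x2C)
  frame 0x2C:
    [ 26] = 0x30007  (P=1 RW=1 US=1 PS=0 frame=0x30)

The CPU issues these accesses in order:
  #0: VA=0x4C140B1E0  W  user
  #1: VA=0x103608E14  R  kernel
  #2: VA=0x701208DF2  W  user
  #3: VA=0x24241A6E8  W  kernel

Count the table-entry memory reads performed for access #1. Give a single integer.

Trace:
#0 VA=0x4C140B1E0 (w,user):
  lvl0: tbl 0x14, slot 19 ⇒ 0x18007 (P1/RW1/US1/PS0)
  lvl1: tbl 0x18, slot 10 ⇒ 0x1A007 (P1/RW1/US1/PS0)
  lvl2: tbl 0x1A, slot 11 ⇒ 0x1E007 (P1/RW1/US1/PS0)
  ✓ 0x1E1E0  — 3 lookups
#1 VA=0x103608E14 (r,kernel):
  lvl0: tbl 0x14, slot 4 ⇒ 0x1F007 (P1/RW1/US1/PS0)
  lvl1: tbl 0x1F, slot 27 ⇒ 0x20007 (P1/RW1/US1/PS0)
  lvl2: tbl 0x20, slot 8 ⇒ 0x33004 (P0/RW0/US1/PS0)
  ⇒ fault: PAGE_NOT_PRESENT  — 3 lookups
#2 VA=0x701208DF2 (w,user):
  lvl0: tbl 0x14, slot 28 ⇒ 0x22007 (P1/RW1/US1/PS0)
  lvl1: tbl 0x22, slot 9 ⇒ 0x26007 (P1/RW1/US1/PS0)
  lvl2: tbl 0x26, slot 8 ⇒ 0x29007 (P1/RW1/US1/PS0)
  ✓ 0x29DF2  — 3 lookups
#3 VA=0x24241A6E8 (w,kernel):
  lvl0: tbl 0x14, slot 9 ⇒ 0x2A007 (P1/RW1/US1/PS0)
  lvl1: tbl 0x2A, slot 18 ⇒ 0x2C007 (P1/RW1/US1/PS0)
  lvl2: tbl 0x2C, slot 26 ⇒ 0x30007 (P1/RW1/US1/PS0)
  ✓ 0x306E8  — 3 lookups

Entries read for #1: 3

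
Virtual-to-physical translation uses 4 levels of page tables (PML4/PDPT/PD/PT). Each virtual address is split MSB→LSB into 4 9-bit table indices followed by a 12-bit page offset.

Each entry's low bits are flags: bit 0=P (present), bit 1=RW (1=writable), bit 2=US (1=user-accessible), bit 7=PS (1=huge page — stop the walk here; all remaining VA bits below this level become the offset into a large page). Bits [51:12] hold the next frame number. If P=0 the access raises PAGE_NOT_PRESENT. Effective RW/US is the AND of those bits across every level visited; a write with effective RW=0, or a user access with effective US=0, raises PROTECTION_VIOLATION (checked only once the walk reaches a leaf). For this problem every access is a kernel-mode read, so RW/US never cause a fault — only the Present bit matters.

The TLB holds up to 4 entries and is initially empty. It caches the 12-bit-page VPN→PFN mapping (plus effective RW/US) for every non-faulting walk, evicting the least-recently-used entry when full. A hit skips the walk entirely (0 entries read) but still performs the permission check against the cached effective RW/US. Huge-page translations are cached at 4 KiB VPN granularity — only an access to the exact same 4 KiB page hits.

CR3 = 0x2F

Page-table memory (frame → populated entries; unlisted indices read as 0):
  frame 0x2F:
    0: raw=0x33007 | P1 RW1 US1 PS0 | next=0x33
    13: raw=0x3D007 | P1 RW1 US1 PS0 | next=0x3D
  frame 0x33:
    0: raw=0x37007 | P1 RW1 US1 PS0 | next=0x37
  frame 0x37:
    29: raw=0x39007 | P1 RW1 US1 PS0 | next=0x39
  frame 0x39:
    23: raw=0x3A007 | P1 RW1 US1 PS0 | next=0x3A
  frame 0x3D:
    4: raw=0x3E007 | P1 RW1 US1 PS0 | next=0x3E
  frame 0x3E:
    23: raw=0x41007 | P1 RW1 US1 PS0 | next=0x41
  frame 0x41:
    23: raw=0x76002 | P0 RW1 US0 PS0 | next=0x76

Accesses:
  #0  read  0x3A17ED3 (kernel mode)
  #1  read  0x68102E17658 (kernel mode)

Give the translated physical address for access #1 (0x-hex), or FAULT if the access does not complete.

Trace:
#0 VA=0x3A17ED3 (r,kernel):
  L0: frame=0x2F idx=0 entry=0x33007 [P=1 RW=1 US=1 PS=0]
  L1: frame=0x33 idx=0 entry=0x37007 [P=1 RW=1 US=1 PS=0]
  L2: frame=0x37 idx=29 entry=0x39007 [P=1 RW=1 US=1 PS=0]
  L3: frame=0x39 idx=23 entry=0x3A007 [P=1 RW=1 US=1 PS=0]
  → PA=0x3AED3  (4 entries read)
#1 VA=0x68102E17658 (r,kernel):
  L0: frame=0x2F idx=13 entry=0x3D007 [P=1 RW=1 US=1 PS=0]
  L1: frame=0x3D idx=4 entry=0x3E007 [P=1 RW=1 US=1 PS=0]
  L2: frame=0x3E idx=23 entry=0x41007 [P=1 RW=1 US=1 PS=0]
  L3: frame=0x41 idx=23 entry=0x76002 [P=0 RW=1 US=0 PS=0]
  → PAGE_NOT_PRESENT  (4 entries read)

Access #1 PA: FAULT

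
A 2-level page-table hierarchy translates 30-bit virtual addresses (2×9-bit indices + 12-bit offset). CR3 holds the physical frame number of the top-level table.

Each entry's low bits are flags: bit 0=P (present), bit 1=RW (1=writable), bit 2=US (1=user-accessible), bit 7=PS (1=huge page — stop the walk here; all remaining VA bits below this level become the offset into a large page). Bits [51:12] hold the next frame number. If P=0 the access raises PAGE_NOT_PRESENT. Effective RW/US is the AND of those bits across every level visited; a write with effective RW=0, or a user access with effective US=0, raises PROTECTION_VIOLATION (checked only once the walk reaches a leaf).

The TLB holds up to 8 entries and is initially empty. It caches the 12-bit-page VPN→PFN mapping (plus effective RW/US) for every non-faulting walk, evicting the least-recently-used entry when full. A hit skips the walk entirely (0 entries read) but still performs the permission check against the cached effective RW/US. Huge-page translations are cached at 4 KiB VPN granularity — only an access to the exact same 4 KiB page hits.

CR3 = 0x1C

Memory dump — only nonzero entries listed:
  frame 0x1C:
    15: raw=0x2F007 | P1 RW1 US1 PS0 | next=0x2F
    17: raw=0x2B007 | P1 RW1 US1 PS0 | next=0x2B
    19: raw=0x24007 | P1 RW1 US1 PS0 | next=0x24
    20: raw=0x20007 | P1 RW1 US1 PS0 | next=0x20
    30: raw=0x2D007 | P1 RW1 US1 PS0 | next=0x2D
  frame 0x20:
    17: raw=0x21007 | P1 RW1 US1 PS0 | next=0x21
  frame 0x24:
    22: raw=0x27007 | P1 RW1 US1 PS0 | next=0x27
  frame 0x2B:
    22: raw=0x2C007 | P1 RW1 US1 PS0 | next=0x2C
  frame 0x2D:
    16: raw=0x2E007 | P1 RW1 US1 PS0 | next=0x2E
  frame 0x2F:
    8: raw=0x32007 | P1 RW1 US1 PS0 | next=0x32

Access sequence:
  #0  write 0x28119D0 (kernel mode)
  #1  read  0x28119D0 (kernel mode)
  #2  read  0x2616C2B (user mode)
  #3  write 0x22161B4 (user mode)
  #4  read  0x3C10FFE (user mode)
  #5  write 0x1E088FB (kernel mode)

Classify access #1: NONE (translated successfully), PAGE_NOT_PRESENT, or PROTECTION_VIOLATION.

Trace:
#0 VA=0x28119D0 (w,kernel):
  L0: frame=0x1C idx=20 entry=0x20007 [P=1 RW=1 US=1 PS=0]
  L1: frame=0x20 idx=17 entry=0x21007 [P=1 RW=1 US=1 PS=0]
  ✓ 0x219D0  — 2 lookups
#1 VA=0x28119D0 (r,kernel):
  TLB hit vpn=0x2811 → PA=0x219D0
#2 VA=0x2616C2B (r,user):
  L0: frame=0x1C idx=19 entry=0x24007 [P=1 RW=1 US=1 PS=0]
  L1: frame=0x24 idx=22 entry=0x27007 [P=1 RW=1 US=1 PS=0]
  ✓ 0x27C2B  — 2 lookups
#3 VA=0x22161B4 (w,user):
  L0: frame=0x1C idx=17 entry=0x2B007 [P=1 RW=1 US=1 PS=0]
  L1: frame=0x2B idx=22 entry=0x2C007 [P=1 RW=1 US=1 PS=0]
  ✓ 0x2C1B4  — 2 lookups
#4 VA=0x3C10FFE (r,user):
  L0: frame=0x1C idx=30 entry=0x2D007 [P=1 RW=1 US=1 PS=0]
  L1: frame=0x2D idx=16 entry=0x2E007 [P=1 RW=1 US=1 PS=0]
  ✓ 0x2EFFE  — 2 lookups
#5 VA=0x1E088FB (w,kernel):
  L0: frame=0x1C idx=15 entry=0x2F007 [P=1 RW=1 US=1 PS=0]
  L1: frame=0x2F idx=8 entry=0x32007 [P=1 RW=1 US=1 PS=0]
  ✓ 0x328FB  — 2 lookups

Access #1 fault: NONE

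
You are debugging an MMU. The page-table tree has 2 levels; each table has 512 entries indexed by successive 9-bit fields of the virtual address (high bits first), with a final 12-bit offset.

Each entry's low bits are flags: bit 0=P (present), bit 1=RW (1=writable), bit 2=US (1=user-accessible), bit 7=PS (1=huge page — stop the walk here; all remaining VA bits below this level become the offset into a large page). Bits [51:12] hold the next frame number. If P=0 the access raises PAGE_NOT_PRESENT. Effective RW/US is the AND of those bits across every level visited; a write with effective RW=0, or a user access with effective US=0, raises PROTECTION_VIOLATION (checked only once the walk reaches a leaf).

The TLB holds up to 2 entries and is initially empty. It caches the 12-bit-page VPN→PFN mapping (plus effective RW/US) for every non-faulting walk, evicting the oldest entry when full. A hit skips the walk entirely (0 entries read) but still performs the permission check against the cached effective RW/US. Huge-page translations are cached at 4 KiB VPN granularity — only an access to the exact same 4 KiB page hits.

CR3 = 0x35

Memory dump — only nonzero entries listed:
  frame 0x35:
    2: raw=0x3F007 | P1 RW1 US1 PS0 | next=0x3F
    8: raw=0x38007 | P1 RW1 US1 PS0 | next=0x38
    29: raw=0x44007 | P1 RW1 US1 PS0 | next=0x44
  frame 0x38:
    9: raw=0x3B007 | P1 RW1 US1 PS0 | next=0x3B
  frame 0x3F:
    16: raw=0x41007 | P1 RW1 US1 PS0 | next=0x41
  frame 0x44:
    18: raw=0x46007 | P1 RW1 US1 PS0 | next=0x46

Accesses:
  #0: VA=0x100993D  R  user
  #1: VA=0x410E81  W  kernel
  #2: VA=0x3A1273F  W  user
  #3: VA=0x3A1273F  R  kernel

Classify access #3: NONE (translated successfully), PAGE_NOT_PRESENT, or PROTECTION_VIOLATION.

Walk each access:
#0 VA=0x100993D (r,user):
  lvl0: tbl 0x35, slot 8 ⇒ 0x38007 (P1/RW1/US1/PS0)
  lvl1: tbl 0x38, slot 9 ⇒ 0x3B007 (P1/RW1/US1/PS0)
  ✓ 0x3B93D  — 2 lookups
#1 VA=0x410E81 (w,kernel):
  lvl0: tbl 0x35, slot 2 ⇒ 0x3F007 (P1/RW1/US1/PS0)
  lvl1: tbl 0x3F, slot 16 ⇒ 0x41007 (P1/RW1/US1/PS0)
  ✓ 0x41E81  — 2 lookups
#2 VA=0x3A1273F (w,user):
  lvl0: tbl 0x35, slot 29 ⇒ 0x44007 (P1/RW1/US1/PS0)
  lvl1: tbl 0x44, slot 18 ⇒ 0x46007 (P1/RW1/US1/PS0)
  ✓ 0x4673F  — 2 lookups
#3 VA=0x3A1273F (r,kernel):
  TLB hit vpn=0x3A12 → PA=0x4673F

Access #3 fault: NONE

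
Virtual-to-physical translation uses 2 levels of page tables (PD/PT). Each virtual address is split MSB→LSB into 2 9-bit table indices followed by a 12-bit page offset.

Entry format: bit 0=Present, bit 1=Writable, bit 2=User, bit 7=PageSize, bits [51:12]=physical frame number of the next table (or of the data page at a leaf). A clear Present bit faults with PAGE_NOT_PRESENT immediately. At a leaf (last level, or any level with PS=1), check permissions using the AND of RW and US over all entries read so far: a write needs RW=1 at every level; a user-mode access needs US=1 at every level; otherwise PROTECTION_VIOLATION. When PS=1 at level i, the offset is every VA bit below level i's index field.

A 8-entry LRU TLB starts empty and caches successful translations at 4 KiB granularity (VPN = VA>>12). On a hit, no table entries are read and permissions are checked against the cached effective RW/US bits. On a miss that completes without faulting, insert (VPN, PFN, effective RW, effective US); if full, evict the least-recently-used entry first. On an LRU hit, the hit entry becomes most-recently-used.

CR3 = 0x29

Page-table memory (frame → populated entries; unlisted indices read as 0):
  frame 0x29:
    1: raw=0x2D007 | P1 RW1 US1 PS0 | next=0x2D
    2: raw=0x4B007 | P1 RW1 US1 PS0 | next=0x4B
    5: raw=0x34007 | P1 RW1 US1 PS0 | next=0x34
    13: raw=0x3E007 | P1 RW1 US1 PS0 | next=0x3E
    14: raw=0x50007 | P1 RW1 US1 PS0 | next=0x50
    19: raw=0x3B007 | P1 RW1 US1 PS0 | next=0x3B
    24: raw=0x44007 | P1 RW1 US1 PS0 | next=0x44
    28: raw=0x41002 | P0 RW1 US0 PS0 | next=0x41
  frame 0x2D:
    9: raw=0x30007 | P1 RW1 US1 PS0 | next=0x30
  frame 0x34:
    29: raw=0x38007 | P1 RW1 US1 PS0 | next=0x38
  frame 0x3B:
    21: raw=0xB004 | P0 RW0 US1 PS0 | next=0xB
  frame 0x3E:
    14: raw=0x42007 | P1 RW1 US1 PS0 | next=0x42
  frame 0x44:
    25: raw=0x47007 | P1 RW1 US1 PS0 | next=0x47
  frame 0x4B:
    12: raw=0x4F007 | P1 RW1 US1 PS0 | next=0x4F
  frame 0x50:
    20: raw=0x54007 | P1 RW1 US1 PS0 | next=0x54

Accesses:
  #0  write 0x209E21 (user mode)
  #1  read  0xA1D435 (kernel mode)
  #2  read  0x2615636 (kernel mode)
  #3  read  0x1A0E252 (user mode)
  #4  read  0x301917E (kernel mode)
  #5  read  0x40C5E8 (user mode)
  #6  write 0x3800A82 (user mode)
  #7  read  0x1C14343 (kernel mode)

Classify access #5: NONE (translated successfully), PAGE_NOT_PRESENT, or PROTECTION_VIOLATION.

Trace:
#0 VA=0x209E21 (w,user):
  [0] read 0x29 idx=1: raw=0x2D007 flags P=1 W=1 U=1 S=0
  [1] read 0x2D idx=9: raw=0x30007 flags P=1 W=1 U=1 S=0
  ✓ 0x30E21  — 2 lookups
#1 VA=0xA1D435 (r,kernel):
  [0] read 0x29 idx=5: raw=0x34007 flags P=1 W=1 U=1 S=0
  [1] read 0x34 idx=29: raw=0x38007 flags P=1 W=1 U=1 S=0
  ✓ 0x38435  — 2 lookups
#2 VA=0x2615636 (r,kernel):
  [0] read 0x29 idx=19: raw=0x3B007 flags P=1 W=1 U=1 S=0
  [1] read 0x3B idx=21: raw=0xB004 flags P=0 W=0 U=1 S=0
  ⇒ fault: PAGE_NOT_PRESENT  — 2 lookups
#3 VA=0x1A0E252 (r,user):
  [0] read 0x29 idx=13: raw=0x3E007 flags P=1 W=1 U=1 S=0
  [1] read 0x3E idx=14: raw=0x42007 flags P=1 W=1 U=1 S=0
  ✓ 0x42252  — 2 lookups
#4 VA=0x301917E (r,kernel):
  [0] read 0x29 idx=24: raw=0x44007 flags P=1 W=1 U=1 S=0
  [1] read 0x44 idx=25: raw=0x47007 flags P=1 W=1 U=1 S=0
  ✓ 0x4717E  — 2 lookups
#5 VA=0x40C5E8 (r,user):
  [0] read 0x29 idx=2: raw=0x4B007 flags P=1 W=1 U=1 S=0
  [1] read 0x4B idx=12: raw=0x4F007 flags P=1 W=1 U=1 S=0
  ✓ 0x4F5E8  — 2 lookups
#6 VA=0x3800A82 (w,user):
  [0] read 0x29 idx=28: raw=0x41002 flags P=0 W=1 U=0 S=0
  ⇒ fault: PAGE_NOT_PRESENT  — 1 lookups
#7 VA=0x1C14343 (r,kernel):
  [0] read 0x29 idx=14: raw=0x50007 flags P=1 W=1 U=1 S=0
  [1] read 0x50 idx=20: raw=0x54007 flags P=1 W=1 U=1 S=0
  ✓ 0x54343  — 2 lookups

Access #5 fault: NONE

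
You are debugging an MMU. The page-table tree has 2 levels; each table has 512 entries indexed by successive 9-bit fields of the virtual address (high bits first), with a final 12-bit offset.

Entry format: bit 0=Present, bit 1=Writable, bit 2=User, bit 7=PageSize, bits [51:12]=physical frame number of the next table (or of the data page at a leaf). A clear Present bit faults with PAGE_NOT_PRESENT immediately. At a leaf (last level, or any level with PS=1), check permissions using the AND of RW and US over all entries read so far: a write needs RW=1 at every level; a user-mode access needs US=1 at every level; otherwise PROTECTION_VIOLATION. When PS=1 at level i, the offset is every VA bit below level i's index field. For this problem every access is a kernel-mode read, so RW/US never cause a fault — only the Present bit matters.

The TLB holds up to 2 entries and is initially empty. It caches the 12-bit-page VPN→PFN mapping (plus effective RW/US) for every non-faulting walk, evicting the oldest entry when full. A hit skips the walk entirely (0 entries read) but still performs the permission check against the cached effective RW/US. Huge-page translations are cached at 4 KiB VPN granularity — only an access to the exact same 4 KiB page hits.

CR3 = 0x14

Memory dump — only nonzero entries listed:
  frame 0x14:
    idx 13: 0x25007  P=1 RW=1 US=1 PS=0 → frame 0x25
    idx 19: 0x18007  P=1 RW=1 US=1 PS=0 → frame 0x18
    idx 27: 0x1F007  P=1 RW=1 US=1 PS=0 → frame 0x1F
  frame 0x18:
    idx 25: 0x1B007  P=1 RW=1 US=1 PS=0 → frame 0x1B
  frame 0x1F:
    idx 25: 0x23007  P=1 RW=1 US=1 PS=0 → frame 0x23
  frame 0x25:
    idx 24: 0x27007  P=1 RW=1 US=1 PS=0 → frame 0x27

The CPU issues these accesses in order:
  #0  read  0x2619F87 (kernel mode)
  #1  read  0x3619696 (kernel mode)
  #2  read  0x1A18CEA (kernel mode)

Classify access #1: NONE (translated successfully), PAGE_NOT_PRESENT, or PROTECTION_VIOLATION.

Walk each access:
#0 VA=0x2619F87 (r,kernel):
  L0: frame=0x14 idx=19 entry=0x18007 [P=1 RW=1 US=1 PS=0]
  L1: frame=0x18 idx=25 entry=0x1B007 [P=1 RW=1 US=1 PS=0]
  ✓ 0x1BF87  — 2 lookups
#1 VA=0x3619696 (r,kernel):
  L0: frame=0x14 idx=27 entry=0x1F007 [P=1 RW=1 US=1 PS=0]
  L1: frame=0x1F idx=25 entry=0x23007 [P=1 RW=1 US=1 PS=0]
  ✓ 0x23696  — 2 lookups
#2 VA=0x1A18CEA (r,kernel):
  L0: frame=0x14 idx=13 entry=0x25007 [P=1 RW=1 US=1 PS=0]
  L1: frame=0x25 idx=24 entry=0x27007 [P=1 RW=1 US=1 PS=0]
  ✓ 0x27CEA  — 2 lookups

Access #1 fault: NONE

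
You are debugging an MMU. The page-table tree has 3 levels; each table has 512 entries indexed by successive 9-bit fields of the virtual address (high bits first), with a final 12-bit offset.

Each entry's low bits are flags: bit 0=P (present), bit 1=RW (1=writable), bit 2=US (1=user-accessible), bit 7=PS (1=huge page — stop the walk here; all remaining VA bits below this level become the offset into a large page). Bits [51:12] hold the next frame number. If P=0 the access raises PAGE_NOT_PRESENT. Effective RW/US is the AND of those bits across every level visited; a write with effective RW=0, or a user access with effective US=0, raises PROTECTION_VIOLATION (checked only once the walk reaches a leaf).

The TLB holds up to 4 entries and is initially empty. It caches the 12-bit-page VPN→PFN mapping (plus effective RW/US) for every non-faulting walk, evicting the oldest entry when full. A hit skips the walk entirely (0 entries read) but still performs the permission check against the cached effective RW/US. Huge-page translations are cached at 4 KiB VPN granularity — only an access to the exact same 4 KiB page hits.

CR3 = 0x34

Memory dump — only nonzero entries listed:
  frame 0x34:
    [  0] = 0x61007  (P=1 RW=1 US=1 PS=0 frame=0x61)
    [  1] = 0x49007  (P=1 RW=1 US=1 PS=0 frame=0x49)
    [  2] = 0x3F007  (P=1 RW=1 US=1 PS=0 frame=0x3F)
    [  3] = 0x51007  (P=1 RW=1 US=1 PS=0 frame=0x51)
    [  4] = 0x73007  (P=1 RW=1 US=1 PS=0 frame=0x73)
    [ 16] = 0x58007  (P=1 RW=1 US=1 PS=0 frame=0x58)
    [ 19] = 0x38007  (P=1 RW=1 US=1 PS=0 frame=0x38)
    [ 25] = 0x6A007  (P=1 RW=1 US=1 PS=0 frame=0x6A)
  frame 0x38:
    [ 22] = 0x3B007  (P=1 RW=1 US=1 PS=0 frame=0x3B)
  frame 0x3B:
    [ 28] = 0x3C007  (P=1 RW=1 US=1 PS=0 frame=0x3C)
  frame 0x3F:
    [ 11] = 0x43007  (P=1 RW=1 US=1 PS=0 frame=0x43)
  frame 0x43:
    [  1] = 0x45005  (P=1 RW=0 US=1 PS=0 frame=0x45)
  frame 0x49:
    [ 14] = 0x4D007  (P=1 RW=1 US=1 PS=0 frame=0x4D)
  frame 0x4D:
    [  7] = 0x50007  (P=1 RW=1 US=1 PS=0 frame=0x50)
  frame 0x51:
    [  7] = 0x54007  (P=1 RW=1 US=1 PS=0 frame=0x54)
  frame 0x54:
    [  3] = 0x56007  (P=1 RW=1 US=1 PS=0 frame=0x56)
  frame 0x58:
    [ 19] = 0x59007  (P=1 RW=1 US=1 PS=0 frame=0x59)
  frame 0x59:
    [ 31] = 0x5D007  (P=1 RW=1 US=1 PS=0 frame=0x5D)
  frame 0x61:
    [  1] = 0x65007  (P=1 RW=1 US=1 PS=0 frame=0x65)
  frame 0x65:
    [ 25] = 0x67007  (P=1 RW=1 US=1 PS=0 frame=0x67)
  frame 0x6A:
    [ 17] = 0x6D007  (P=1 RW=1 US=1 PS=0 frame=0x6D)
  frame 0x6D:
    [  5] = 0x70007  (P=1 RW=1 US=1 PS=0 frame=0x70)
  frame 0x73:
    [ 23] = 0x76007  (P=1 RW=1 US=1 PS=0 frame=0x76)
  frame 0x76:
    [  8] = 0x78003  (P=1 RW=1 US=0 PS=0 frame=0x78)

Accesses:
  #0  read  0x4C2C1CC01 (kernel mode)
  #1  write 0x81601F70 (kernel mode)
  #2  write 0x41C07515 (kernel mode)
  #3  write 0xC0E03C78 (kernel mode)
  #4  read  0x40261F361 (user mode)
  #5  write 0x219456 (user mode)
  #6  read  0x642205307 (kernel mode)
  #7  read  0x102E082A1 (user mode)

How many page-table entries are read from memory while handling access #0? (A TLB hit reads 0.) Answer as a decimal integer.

Walk each access:
#0 VA=0x4C2C1CC01 (r,kernel):
  lvl0: tbl 0x34, slot 19 ⇒ 0x38007 (P1/RW1/US1/PS0)
  lvl1: tbl 0x38, slot 22 ⇒ 0x3B007 (P1/RW1/US1/PS0)
  lvl2: tbl 0x3B, slot 28 ⇒ 0x3C007 (P1/RW1/US1/PS0)
  → PA=0x3CC01  (3 entries read)
#1 VA=0x81601F70 (w,kernel):
  lvl0: tbl 0x34, slot 2 ⇒ 0x3F007 (P1/RW1/US1/PS0)
  lvl1: tbl 0x3F, slot 11 ⇒ 0x43007 (P1/RW1/US1/PS0)
  lvl2: tbl 0x43, slot 1 ⇒ 0x45005 (P1/RW0/US1/PS0)
  → PROTECTION_VIOLATION  (3 entries read)
#2 VA=0x41C07515 (w,kernel):
  lvl0: tbl 0x34, slot 1 ⇒ 0x49007 (P1/RW1/US1/PS0)
  lvl1: tbl 0x49, slot 14 ⇒ 0x4D007 (P1/RW1/US1/PS0)
  lvl2: tbl 0x4D, slot 7 ⇒ 0x50007 (P1/RW1/US1/PS0)
  → PA=0x50515  (3 entries read)
#3 VA=0xC0E03C78 (w,kernel):
  lvl0: tbl 0x34, slot 3 ⇒ 0x51007 (P1/RW1/US1/PS0)
  lvl1: tbl 0x51, slot 7 ⇒ 0x54007 (P1/RW1/US1/PS0)
  lvl2: tbl 0x54, slot 3 ⇒ 0x56007 (P1/RW1/US1/PS0)
  → PA=0x56C78  (3 entries read)
#4 VA=0x40261F361 (r,user):
  lvl0: tbl 0x34, slot 16 ⇒ 0x58007 (P1/RW1/US1/PS0)
  lvl1: tbl 0x58, slot 19 ⇒ 0x59007 (P1/RW1/US1/PS0)
  lvl2: tbl 0x59, slot 31 ⇒ 0x5D007 (P1/RW1/US1/PS0)
  → PA=0x5D361  (3 entries read)
#5 VA=0x219456 (w,user):
  lvl0: tbl 0x34, slot 0 ⇒ 0x61007 (P1/RW1/US1/PS0)
  lvl1: tbl 0x61, slot 1 ⇒ 0x65007 (P1/RW1/US1/PS0)
  lvl2: tbl 0x65, slot 25 ⇒ 0x67007 (P1/RW1/US1/PS0)
  → PA=0x67456  (3 entries read)
#6 VA=0x642205307 (r,kernel):
  lvl0: tbl 0x34, slot 25 ⇒ 0x6A007 (P1/RW1/US1/PS0)
  lvl1: tbl 0x6A, slot 17 ⇒ 0x6D007 (P1/RW1/US1/PS0)
  lvl2: tbl 0x6D, slot 5 ⇒ 0x70007 (P1/RW1/US1/PS0)
  → PA=0x70307  (3 entries read)
#7 VA=0x102E082A1 (r,user):
  lvl0: tbl 0x34, slot 4 ⇒ 0x73007 (P1/RW1/US1/PS0)
  lvl1: tbl 0x73, slot 23 ⇒ 0x76007 (P1/RW1/US1/PS0)
  lvl2: tbl 0x76, slot 8 ⇒ 0x78003 (P1/RW1/US0/PS0)
  → PROTECTION_VIOLATION  (3 entries read)

Entries read for #0: 3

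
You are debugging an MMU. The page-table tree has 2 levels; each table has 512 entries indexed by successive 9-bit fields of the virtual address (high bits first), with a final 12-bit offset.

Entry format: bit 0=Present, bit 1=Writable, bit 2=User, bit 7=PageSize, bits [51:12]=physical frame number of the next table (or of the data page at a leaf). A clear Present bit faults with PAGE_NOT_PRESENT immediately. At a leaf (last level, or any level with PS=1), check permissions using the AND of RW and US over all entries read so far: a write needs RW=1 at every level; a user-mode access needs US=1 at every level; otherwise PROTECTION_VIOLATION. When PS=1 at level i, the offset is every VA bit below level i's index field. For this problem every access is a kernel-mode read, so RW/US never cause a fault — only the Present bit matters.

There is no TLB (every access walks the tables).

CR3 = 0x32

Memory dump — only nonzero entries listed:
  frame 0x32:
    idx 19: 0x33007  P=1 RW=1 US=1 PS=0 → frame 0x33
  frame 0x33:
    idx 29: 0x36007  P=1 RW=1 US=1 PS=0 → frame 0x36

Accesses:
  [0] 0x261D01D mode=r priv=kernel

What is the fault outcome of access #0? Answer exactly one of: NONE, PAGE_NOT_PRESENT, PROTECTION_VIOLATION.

Trace:
#0 VA=0x261D01D (r,kernel):
  [0] read 0x32 idx=19: raw=0x33007 flags P=1 W=1 U=1 S=0
  [1] read 0x33 idx=29: raw=0x36007 flags P=1 W=1 U=1 S=0
  → PA=0x3601D  (2 entries read)

Access #0 fault: NONE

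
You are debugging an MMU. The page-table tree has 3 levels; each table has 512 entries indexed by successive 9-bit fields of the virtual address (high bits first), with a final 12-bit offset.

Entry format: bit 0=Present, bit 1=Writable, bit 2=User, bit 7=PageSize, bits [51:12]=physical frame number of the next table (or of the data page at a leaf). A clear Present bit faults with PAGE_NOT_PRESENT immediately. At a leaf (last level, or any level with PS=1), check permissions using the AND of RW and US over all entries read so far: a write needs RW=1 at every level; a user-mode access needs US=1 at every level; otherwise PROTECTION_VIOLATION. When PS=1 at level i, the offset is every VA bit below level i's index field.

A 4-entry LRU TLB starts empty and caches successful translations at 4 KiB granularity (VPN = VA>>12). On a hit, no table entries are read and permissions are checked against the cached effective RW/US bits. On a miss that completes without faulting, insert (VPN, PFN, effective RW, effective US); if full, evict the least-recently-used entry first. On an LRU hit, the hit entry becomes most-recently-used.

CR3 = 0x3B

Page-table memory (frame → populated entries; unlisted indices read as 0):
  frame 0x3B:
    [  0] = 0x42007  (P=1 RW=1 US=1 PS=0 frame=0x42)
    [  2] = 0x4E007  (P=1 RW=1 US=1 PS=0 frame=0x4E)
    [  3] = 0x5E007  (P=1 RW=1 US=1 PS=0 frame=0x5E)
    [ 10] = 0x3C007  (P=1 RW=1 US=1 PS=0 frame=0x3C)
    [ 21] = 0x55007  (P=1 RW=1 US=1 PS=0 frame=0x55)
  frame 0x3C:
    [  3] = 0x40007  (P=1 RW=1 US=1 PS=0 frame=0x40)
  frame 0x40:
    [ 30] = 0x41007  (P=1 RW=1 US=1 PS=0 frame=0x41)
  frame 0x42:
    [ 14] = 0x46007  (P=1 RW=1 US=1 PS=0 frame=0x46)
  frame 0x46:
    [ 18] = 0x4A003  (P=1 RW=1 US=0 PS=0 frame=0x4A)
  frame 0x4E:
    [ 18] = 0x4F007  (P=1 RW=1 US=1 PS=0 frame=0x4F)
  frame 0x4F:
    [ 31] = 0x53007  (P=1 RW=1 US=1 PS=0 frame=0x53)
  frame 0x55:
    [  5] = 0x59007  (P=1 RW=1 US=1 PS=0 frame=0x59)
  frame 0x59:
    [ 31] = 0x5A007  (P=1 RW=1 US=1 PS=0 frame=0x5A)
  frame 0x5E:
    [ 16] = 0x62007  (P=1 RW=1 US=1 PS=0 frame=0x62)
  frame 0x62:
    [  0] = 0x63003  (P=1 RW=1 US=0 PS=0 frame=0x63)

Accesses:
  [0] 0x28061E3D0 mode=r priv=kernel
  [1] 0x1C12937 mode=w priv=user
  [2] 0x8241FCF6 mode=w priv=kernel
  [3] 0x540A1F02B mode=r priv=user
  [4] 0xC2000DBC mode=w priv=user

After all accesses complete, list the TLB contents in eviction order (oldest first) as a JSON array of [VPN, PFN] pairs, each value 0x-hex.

Per-access translation:
#0 VA=0x28061E3D0 (r,kernel):
  [0] read 0x3B idx=10: raw=0x3C007 flags P=1 W=1 U=1 S=0
  [1] read 0x3C idx=3: raw=0x40007 flags P=1 W=1 U=1 S=0
  [2] read 0x40 idx=30: raw=0x41007 flags P=1 W=1 U=1 S=0
  ⇒ phys 0x413D0  [3 reads]
#1 VA=0x1C12937 (w,user):
  [0] read 0x3B idx=0: raw=0x42007 flags P=1 W=1 U=1 S=0
  [1] read 0x42 idx=14: raw=0x46007 flags P=1 W=1 U=1 S=0
  [2] read 0x46 idx=18: raw=0x4A003 flags P=1 W=1 U=0 S=0
  ✗ PROTECTION_VIOLATION  [3 reads]
#2 VA=0x8241FCF6 (w,kernel):
  [0] read 0x3B idx=2: raw=0x4E007 flags P=1 W=1 U=1 S=0
  [1] read 0x4E idx=18: raw=0x4F007 flags P=1 W=1 U=1 S=0
  [2] read 0x4F idx=31: raw=0x53007 flags P=1 W=1 U=1 S=0
  ⇒ phys 0x53CF6  [3 reads]
#3 VA=0x540A1F02B (r,user):
  [0] read 0x3B idx=21: raw=0x55007 flags P=1 W=1 U=1 S=0
  [1] read 0x55 idx=5: raw=0x59007 flags P=1 W=1 U=1 S=0
  [2] read 0x59 idx=31: raw=0x5A007 flags P=1 W=1 U=1 S=0
  ⇒ phys 0x5A02B  [3 reads]
#4 VA=0xC2000DBC (w,user):
  [0] read 0x3B idx=3: raw=0x5E007 flags P=1 W=1 U=1 S=0
  [1] read 0x5E idx=16: raw=0x62007 flags P=1 W=1 U=1 S=0
  [2] read 0x62 idx=0: raw=0x63003 flags P=1 W=1 U=0 S=0
  ✗ PROTECTION_VIOLATION  [3 reads]

TLB: [["0x28061E", "0x41"], ["0x8241F", "0x53"], ["0x540A1F", "0x5A"]]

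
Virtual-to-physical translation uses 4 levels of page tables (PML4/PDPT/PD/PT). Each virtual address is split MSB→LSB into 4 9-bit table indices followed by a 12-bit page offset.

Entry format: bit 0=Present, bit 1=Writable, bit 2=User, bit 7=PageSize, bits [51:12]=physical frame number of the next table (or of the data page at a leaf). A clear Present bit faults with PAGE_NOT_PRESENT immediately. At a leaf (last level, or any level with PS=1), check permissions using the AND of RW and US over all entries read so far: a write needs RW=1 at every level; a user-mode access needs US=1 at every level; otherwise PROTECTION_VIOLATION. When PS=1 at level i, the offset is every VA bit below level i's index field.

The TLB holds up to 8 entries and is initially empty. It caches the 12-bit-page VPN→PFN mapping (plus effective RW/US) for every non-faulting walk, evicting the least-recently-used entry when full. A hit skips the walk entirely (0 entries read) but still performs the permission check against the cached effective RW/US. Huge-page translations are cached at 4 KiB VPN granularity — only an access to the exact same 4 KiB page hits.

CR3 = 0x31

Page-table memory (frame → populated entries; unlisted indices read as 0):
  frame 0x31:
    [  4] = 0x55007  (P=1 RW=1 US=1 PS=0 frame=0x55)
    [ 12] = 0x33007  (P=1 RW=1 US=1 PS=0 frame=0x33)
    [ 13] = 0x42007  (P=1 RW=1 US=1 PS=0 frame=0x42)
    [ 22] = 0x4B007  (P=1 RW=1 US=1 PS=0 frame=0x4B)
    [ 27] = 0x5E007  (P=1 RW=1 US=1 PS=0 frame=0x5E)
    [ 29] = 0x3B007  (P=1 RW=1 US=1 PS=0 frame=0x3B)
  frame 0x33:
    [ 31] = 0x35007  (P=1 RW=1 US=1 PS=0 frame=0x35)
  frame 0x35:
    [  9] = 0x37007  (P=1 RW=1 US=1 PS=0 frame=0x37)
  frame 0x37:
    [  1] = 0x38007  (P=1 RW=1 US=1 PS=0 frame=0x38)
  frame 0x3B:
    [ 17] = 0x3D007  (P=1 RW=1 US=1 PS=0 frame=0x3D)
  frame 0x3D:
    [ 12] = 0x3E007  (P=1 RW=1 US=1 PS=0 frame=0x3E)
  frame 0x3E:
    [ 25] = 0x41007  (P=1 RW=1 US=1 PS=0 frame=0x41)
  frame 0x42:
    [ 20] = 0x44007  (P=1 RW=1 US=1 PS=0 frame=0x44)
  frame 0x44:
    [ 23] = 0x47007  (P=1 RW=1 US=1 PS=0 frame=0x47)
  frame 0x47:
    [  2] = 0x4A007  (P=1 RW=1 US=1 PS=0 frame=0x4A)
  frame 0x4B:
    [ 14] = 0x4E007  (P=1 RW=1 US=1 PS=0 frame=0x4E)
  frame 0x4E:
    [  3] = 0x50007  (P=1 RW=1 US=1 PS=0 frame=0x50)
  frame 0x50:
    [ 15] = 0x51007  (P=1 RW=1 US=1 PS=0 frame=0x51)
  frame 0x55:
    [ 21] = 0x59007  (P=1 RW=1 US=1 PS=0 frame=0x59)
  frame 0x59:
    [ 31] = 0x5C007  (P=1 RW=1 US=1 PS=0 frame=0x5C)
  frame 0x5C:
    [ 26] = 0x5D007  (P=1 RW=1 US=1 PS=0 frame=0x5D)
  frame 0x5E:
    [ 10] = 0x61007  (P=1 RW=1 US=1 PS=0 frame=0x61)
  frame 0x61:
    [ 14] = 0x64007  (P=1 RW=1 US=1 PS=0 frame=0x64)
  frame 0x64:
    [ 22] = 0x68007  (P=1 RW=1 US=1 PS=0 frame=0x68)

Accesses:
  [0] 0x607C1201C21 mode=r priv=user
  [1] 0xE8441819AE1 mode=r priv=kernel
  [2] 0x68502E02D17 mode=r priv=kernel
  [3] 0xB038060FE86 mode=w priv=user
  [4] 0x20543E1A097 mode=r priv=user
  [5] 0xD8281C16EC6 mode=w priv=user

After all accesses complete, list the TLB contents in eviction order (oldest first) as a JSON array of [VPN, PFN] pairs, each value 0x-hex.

Walk each access:
#0 VA=0x607C1201C21 (r,user):
  [0] read 0x31 idx=12: raw=0x33007 flags P=1 W=1 U=1 S=0
  [1] read 0x33 idx=31: raw=0x35007 flags P=1 W=1 U=1 S=0
  [2] read 0x35 idx=9: raw=0x37007 flags P=1 W=1 U=1 S=0
  [3] read 0x37 idx=1: raw=0x38007 flags P=1 W=1 U=1 S=0
  → PA=0x38C21  (4 entries read)
#1 VA=0xE8441819AE1 (r,kernel):
  [0] read 0x31 idx=29: raw=0x3B007 flags P=1 W=1 U=1 S=0
  [1] read 0x3B idx=17: raw=0x3D007 flags P=1 W=1 U=1 S=0
  [2] read 0x3D idx=12: raw=0x3E007 flags P=1 W=1 U=1 S=0
  [3] read 0x3E idx=25: raw=0x41007 flags P=1 W=1 U=1 S=0
  → PA=0x41AE1  (4 entries read)
#2 VA=0x68502E02D17 (r,kernel):
  [0] read 0x31 idx=13: raw=0x42007 flags P=1 W=1 U=1 S=0
  [1] read 0x42 idx=20: raw=0x44007 flags P=1 W=1 U=1 S=0
  [2] read 0x44 idx=23: raw=0x47007 flags P=1 W=1 U=1 S=0
  [3] read 0x47 idx=2: raw=0x4A007 flags P=1 W=1 U=1 S=0
  → PA=0x4AD17  (4 entries read)
#3 VA=0xB038060FE86 (w,user):
  [0] read 0x31 idx=22: raw=0x4B007 flags P=1 W=1 U=1 S=0
  [1] read 0x4B idx=14: raw=0x4E007 flags P=1 W=1 U=1 S=0
  [2] read 0x4E idx=3: raw=0x50007 flags P=1 W=1 U=1 S=0
  [3] read 0x50 idx=15: raw=0x51007 flags P=1 W=1 U=1 S=0
  → PA=0x51E86  (4 entries read)
#4 VA=0x20543E1A097 (r,user):
  [0] read 0x31 idx=4: raw=0x55007 flags P=1 W=1 U=1 S=0
  [1] read 0x55 idx=21: raw=0x59007 flags P=1 W=1 U=1 S=0
  [2] read 0x59 idx=31: raw=0x5C007 flags P=1 W=1 U=1 S=0
  [3] read 0x5C idx=26: raw=0x5D007 flags P=1 W=1 U=1 S=0
  → PA=0x5D097  (4 entries read)
#5 VA=0xD8281C16EC6 (w,user):
  [0] read 0x31 idx=27: raw=0x5E007 flags P=1 W=1 U=1 S=0
  [1] read 0x5E idx=10: raw=0x61007 flags P=1 W=1 U=1 S=0
  [2] read 0x61 idx=14: raw=0x64007 flags P=1 W=1 U=1 S=0
  [3] read 0x64 idx=22: raw=0x68007 flags P=1 W=1 U=1 S=0
  → PA=0x68EC6  (4 entries read)

TLB: [["0x607C1201", "0x38"], ["0xE8441819", "0x41"], ["0x68502E02", "0x4A"], ["0xB038060F", "0x51"], ["0x20543E1A", "0x5D"], ["0xD8281C16", "0x68"]]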